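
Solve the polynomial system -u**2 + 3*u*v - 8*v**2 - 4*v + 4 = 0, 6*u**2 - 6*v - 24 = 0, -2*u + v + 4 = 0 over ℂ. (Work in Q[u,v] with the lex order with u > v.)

Compute a lex Gröbner basis by Buchberger's algorithm.
f_1 = -u**2 + 3*u*v - 8*v**2 - 4*v + 4, LT = u**2.
f_2 = 6*u**2 - 6*v - 24, LT = u**2.
f_3 = -2*u + v + 4, LT = u.

S(f_1,f_2): lcm = u**2. S = -3*u*v + 8*v**2 + 5*v.
  leading term u*v: subtract (3/2*v)·f_3 from -3*u*v + 8*v**2 + 5*v → 13/2*v**2 - v
  leading term v**2: no divisor's leading term divides it; move 13/2*v**2 to the remainder.
  leading term v: no divisor's leading term divides it; move -v to the remainder.
  remainder 13/2*v**2 - v ≠ 0; add h_4 = 13/2*v**2 - v to the basis.

S(f_1,f_3): lcm = u**2. S = -5/2*u*v + 2*u + 8*v**2 + 4*v - 4.
  leading term u*v: subtract (5/4*v)·f_3 from -5/2*u*v + 2*u + 8*v**2 + 4*v - 4 → 2*u + 27/4*v**2 - v - 4
  leading term u: subtract (-1)·f_3 from 2*u + 27/4*v**2 - v - 4 → 27/4*v**2
  leading term v**2: subtract (27/26)·h_4 from 27/4*v**2 → 27/26*v
  leading term v: no divisor's leading term divides it; move 27/26*v to the remainder.
  remainder 27/26*v ≠ 0; add h_5 = 27/26*v to the basis.

S(f_2,f_3): lcm = u**2. S = 1/2*u*v + 2*u - v - 4.
  leading term u*v: subtract (-1/4*v)·f_3 from 1/2*u*v + 2*u - v - 4 → 2*u + 1/4*v**2 - 4
  leading term u: subtract (-1)·f_3 from 2*u + 1/4*v**2 - 4 → 1/4*v**2 + v
  leading term v**2: subtract (1/26)·h_4 from 1/4*v**2 + v → 27/26*v
  leading term v: subtract (1)·h_5 from 27/26*v → 0
  remainder 0.

S(f_1,h_4): leading monomials are coprime, so the S-polynomial reduces to 0 (Buchberger's first criterion).
S(f_2,h_4): leading monomials are coprime, so the S-polynomial reduces to 0 (Buchberger's first criterion).
S(f_3,h_4): leading monomials are coprime, so the S-polynomial reduces to 0 (Buchberger's first criterion).
S(f_1,h_5): leading monomials are coprime, so the S-polynomial reduces to 0 (Buchberger's first criterion).
S(f_2,h_5): leading monomials are coprime, so the S-polynomial reduces to 0 (Buchberger's first criterion).
S(f_3,h_5): leading monomials are coprime, so the S-polynomial reduces to 0 (Buchberger's first criterion).
S(h_4,h_5): lcm = v**2. S = -2/13*v.
  leading term v: subtract (-4/27)·h_5 from -2/13*v → 0
  remainder 0.

Every S-polynomial of the final basis reduces to 0, so we have a Gröbner basis.
Inter-reduce: drop elements whose leading term is divisible by another's, tail-reduce, and make monic.
Reduced Gröbner basis: {u - 2, v}.

A lex Gröbner basis eliminates variables successively. Here v depends only on v, with roots {0}; lifting each root through the earlier basis elements recovers the full solutions.
  v = 0: the earlier basis element becomes u - 2 = 0, giving u = 2 — point (2, 0).
Substituting each solution back into the original system confirms all equations vanish.

{(2, 0)}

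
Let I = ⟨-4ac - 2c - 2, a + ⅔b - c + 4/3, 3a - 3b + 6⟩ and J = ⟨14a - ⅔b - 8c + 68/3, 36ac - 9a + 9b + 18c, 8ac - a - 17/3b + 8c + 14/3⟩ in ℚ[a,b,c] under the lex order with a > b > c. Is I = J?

Since reduced Gröbner bases are canonical representatives of ideals under a given ordering, it suffices to compute and compare them.
Buchberger on the first generating set:
f_1 = -4ac - 2c - 2, LT = ac.
f_2 = a + ⅔b - c + 4/3, LT = a.
f_3 = 3a - 3b + 6, LT = a.

S(f_1,f_2): lcm = ac. S = -⅔bc + c² - ⅚c + ½.
  leading term bc: no divisor's leading term divides it; move -⅔bc to the remainder.
  leading term c²: no divisor's leading term divides it; move c² to the remainder.
  leading term c: no divisor's leading term divides it; move -⅚c to the remainder.
  leading term 1: no divisor's leading term divides it; move ½ to the remainder.
  remainder -⅔bc + c² - ⅚c + ½ ≠ 0; add g_4 = -⅔bc + c² - ⅚c + ½ to the basis.

S(f_1,f_3): lcm = ac. S = bc - 3/2c + ½.
  leading term bc: subtract (-3/2)·g_4 from bc - 3/2c + ½ → 3/2c² - 11/4c + 5/4
  leading term c²: no divisor's leading term divides it; move 3/2c² to the remainder.
  leading term c: no divisor's leading term divides it; move -11/4c to the remainder.
  leading term 1: no divisor's leading term divides it; move 5/4 to the remainder.
  remainder 3/2c² - 11/4c + 5/4 ≠ 0; add g_5 = 3/2c² - 11/4c + 5/4 to the basis.

S(f_2,f_3): lcm = a. S = 5/3b - c - ⅔.
  leading term b: no divisor's leading term divides it; move 5/3b to the remainder.
  leading term c: no divisor's leading term divides it; move -c to the remainder.
  leading term 1: no divisor's leading term divides it; move -⅔ to the remainder.
  remainder 5/3b - c - ⅔ ≠ 0; add g_6 = 5/3b - c - ⅔ to the basis.

The other S-polynomials (S(f_1,g_4), S(f_2,g_4), S(f_3,g_4), S(f_1,g_5), S(f_2,g_5), S(f_3,g_5), S(g_4,g_5), S(f_1,g_6), S(f_2,g_6), S(f_3,g_6), S(g_4,g_6), S(g_5,g_6)) all reduce to 0 modulo the current basis, so we have a Gröbner basis.
Inter-reduce: drop elements whose leading term is divisible by another's, tail-reduce, and make monic.
Reduced Gröbner basis: {a - ⅗c + 8/5, b - ⅗c - ⅖, c² - 11/6c + ⅚}.

Buchberger on the second generating set:
h_1 = 14a - ⅔b - 8c + 68/3, LT = a.
h_2 = 36ac - 9a + 9b + 18c, LT = ac.
h_3 = 8ac - a - 17/3b + 8c + 14/3, LT = ac.

S(h_1,h_2): lcm = ac. S = ¼a - 1/21bc - ¼b - 4/7c² + 47/42c.
  leading term a: subtract (1/56)·h_1 from ¼a - 1/21bc - ¼b - 4/7c² + 47/42c → -1/21bc - 5/21b - 4/7c² + 53/42c - 17/42
  leading term bc: no divisor's leading term divides it; move -1/21bc to the remainder.
  leading term b: no divisor's leading term divides it; move -5/21b to the remainder.
  leading term c²: no divisor's leading term divides it; move -4/7c² to the remainder.
  leading term c: no divisor's leading term divides it; move 53/42c to the remainder.
  leading term 1: no divisor's leading term divides it; move -17/42 to the remainder.
  remainder -1/21bc - 5/21b - 4/7c² + 53/42c - 17/42 ≠ 0; add k_4 = -1/21bc - 5/21b - 4/7c² + 53/42c - 17/42 to the basis.

S(h_1,h_3): lcm = ac. S = ⅛a - 1/21bc + 17/24b - 4/7c² + 13/21c - 7/12.
  leading term a: subtract (1/112)·h_1 from ⅛a - 1/21bc + 17/24b - 4/7c² + 13/21c - 7/12 → -1/21bc + 5/7b - 4/7c² + 29/42c - 11/14
  leading term bc: subtract (1)·k_4 from -1/21bc + 5/7b - 4/7c² + 29/42c - 11/14 → 20/21b - 4/7c - 8/21
  leading term b: no divisor's leading term divides it; move 20/21b to the remainder.
  leading term c: no divisor's leading term divides it; move -4/7c to the remainder.
  leading term 1: no divisor's leading term divides it; move -8/21 to the remainder.
  remainder 20/21b - 4/7c - 8/21 ≠ 0; add k_5 = 20/21b - 4/7c - 8/21 to the basis.

S(k_4,k_5): lcm = bc. S = 5b + 63/5c² - 261/10c + 17/2.
  leading term b: subtract (21/4)·k_5 from 5b + 63/5c² - 261/10c + 17/2 → 63/5c² - 231/10c + 21/2
  leading term c²: no divisor's leading term divides it; move 63/5c² to the remainder.
  leading term c: no divisor's leading term divides it; move -231/10c to the remainder.
  leading term 1: no divisor's leading term divides it; move 21/2 to the remainder.
  remainder 63/5c² - 231/10c + 21/2 ≠ 0; add k_6 = 63/5c² - 231/10c + 21/2 to the basis.

The other S-polynomials (S(h_2,h_3), S(h_1,k_4), S(h_2,k_4), S(h_3,k_4), S(h_1,k_5), S(h_2,k_5), S(h_3,k_5), S(h_1,k_6), S(h_2,k_6), S(h_3,k_6), S(k_4,k_6), S(k_5,k_6)) all reduce to 0 modulo the current basis, so we have a Gröbner basis.
Inter-reduce: drop elements whose leading term is divisible by another's, tail-reduce, and make monic.
Reduced Gröbner basis: {a - ⅗c + 8/5, b - ⅗c - ⅖, c² - 11/6c + ⅚}.

Same reduced basis, so the two generating sets span the same ideal.
The same test decides containment: I ⊆ J iff every generator of I reduces to 0 modulo a Gröbner basis of J.

Yes, the ideals are equal.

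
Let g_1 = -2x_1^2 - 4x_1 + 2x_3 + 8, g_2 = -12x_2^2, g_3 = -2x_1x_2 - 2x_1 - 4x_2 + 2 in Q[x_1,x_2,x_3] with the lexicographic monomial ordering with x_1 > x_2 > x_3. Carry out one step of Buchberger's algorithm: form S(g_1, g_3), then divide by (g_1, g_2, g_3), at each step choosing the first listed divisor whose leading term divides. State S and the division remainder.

lcm(LM(g_1), LM(g_3)) = x_1^2x_2.
S = (lcm/LT(g_1))·g_1 − (lcm/LT(g_3))·g_3 = -x_1^2 + x_1 - x_2x_3 - 4x_2.
Reduce S modulo (g_1, g_2, g_3) in that order:
  leading term x_1^2: subtract (1/2)·g_1 from -x_1^2 + x_1 - x_2x_3 - 4x_2 → 3x_1 - x_2x_3 - 4x_2 - x_3 - 4
  leading term x_1: no divisor's leading term divides it; move 3x_1 to the remainder.
  leading term x_2x_3: no divisor's leading term divides it; move -x_2x_3 to the remainder.
  leading term x_2: no divisor's leading term divides it; move -4x_2 to the remainder.
  leading term x_3: no divisor's leading term divides it; move -x_3 to the remainder.
  leading term 1: no divisor's leading term divides it; move -4 to the remainder.
The remainder 3x_1 - x_2x_3 - 4x_2 - x_3 - 4 is nonzero, so it would be added as the next basis element.

S(g_1, g_3) = -x_1^2 + x_1 - x_2x_3 - 4x_2; remainder on division = 3x_1 - x_2x_3 - 4x_2 - x_3 - 4.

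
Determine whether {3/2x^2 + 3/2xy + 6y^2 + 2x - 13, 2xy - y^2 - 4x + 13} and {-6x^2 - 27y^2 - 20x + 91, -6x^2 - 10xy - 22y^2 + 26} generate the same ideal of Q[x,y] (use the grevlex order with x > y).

Yes, the ideals are equal.

Equality of ideals is decidable: compute both reduced Gröbner bases (unique for the ordering) and check whether they agree.
Buchberger on the first generating set:
f_1 = 3/2x^2 + 3/2xy + 6y^2 + 2x - 13, LT = x^2.
f_2 = 2xy - y^2 - 4x + 13, LT = xy.

S(f_1,f_2): lcm = x^2y. S = 3/2xy^2 + 4y^3 + 2x^2 + 4/3xy - 13/2x - 26/3y.
  reduce S modulo (f_1, f_2):
  remainder 19/4y^3 - 41/6y^2 - 9/2x - 221/12y + 13/6 ≠ 0; add g_3 = 19/4y^3 - 41/6y^2 - 9/2x - 221/12y + 13/6 to the basis.

The other S-polynomials (S(f_1,g_3), S(f_2,g_3)) all reduce to 0 modulo the current basis, so we have a Gröbner basis.
Inter-reduce: drop elements whose leading term is divisible by another's, tail-reduce, and make monic.
Reduced Gröbner basis: {y^3 - 82/57y^2 - 18/19x - 221/57y + 26/57, x^2 + 9/2y^2 + 10/3x - 91/6, xy - 1/2y^2 - 2x + 13/2}.

Buchberger on the second generating set:
h_1 = -6x^2 - 27y^2 - 20x + 91, LT = x^2.
h_2 = -6x^2 - 10xy - 22y^2 + 26, LT = x^2.

S(h_1,h_2): lcm = x^2. S = -5/3xy + 5/6y^2 + 10/3x - 65/6.
  reduce S modulo (h_1, h_2):
  remainder -5/3xy + 5/6y^2 + 10/3x - 65/6 ≠ 0; add k_3 = -5/3xy + 5/6y^2 + 10/3x - 65/6 to the basis.

S(h_1,k_3): lcm = x^2y. S = 1/2xy^2 + 9/2y^3 + 2x^2 + 10/3xy - 13/2x - 91/6y.
  reduce S modulo (h_1, h_2, k_3):
  remainder 19/4y^3 - 41/6y^2 - 9/2x - 221/12y + 13/6 ≠ 0; add k_4 = 19/4y^3 - 41/6y^2 - 9/2x - 221/12y + 13/6 to the basis.

The other S-polynomials (S(h_2,k_3), S(h_1,k_4), S(h_2,k_4), S(k_3,k_4)) all reduce to 0 modulo the current basis, so we have a Gröbner basis.
Inter-reduce: drop elements whose leading term is divisible by another's, tail-reduce, and make monic.
Reduced Gröbner basis: {y^3 - 82/57y^2 - 18/19x - 221/57y + 26/57, x^2 + 9/2y^2 + 10/3x - 91/6, xy - 1/2y^2 - 2x + 13/2}.

Same reduced basis, so the two generating sets span the same ideal.
The choice of monomial ordering does not affect the verdict — as long as both bases are computed under the same ordering, their equality decides ideal equality.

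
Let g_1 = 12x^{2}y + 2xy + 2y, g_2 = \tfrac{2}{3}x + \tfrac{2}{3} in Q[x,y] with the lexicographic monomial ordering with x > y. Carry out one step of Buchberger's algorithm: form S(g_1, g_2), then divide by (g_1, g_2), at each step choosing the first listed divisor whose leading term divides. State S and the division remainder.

lcm(LM(g_1), LM(g_2)) = x^{2}y.
S = (lcm/LT(g_1))·g_1 − (lcm/LT(g_2))·g_2 = -\tfrac{5}{6}xy + \tfrac{1}{6}y.
Reduce S modulo (g_1, g_2) in that order:
  leading term xy: subtract (-\tfrac{5}{4}y)·g_2 from -\tfrac{5}{6}xy + \tfrac{1}{6}y → y
  leading term y: no divisor's leading term divides it; move y to the remainder.
The remainder y is nonzero, so it would be added as the next basis element.

S(g_1, g_2) = -\tfrac{5}{6}xy + \tfrac{1}{6}y; remainder on division = y.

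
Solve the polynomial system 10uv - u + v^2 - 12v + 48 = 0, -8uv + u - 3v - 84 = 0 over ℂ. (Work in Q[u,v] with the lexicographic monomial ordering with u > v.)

Compute a lex Gröbner basis by Buchberger's algorithm.
f_1 = 10uv - u + v^2 - 12v + 48, LT = uv.
f_2 = -8uv + u - 3v - 84, LT = uv.

S(f_1,f_2): lcm = uv. S = 1/40u + 1/10v^2 - 63/40v - 57/10.
  leading term u: no divisor's leading term divides it; move 1/40u to the remainder.
  leading term v^2: no divisor's leading term divides it; move 1/10v^2 to the remainder.
  leading term v: no divisor's leading term divides it; move -63/40v to the remainder.
  leading term 1: no divisor's leading term divides it; move -57/10 to the remainder.
  remainder 1/40u + 1/10v^2 - 63/40v - 57/10 ≠ 0; add h_3 = 1/40u + 1/10v^2 - 63/40v - 57/10 to the basis.

S(f_1,h_3): lcm = uv. S = -1/10u - 4v^3 + 631/10v^2 + 1134/5v + 24/5.
  leading term u: subtract (-4)·h_3 from -1/10u - 4v^3 + 631/10v^2 + 1134/5v + 24/5 → -4v^3 + 127/2v^2 + 441/2v - 18
  leading term v^3: no divisor's leading term divides it; move -4v^3 to the remainder.
  leading term v^2: no divisor's leading term divides it; move 127/2v^2 to the remainder.
  leading term v: no divisor's leading term divides it; move 441/2v to the remainder.
  leading term 1: no divisor's leading term divides it; move -18 to the remainder.
  remainder -4v^3 + 127/2v^2 + 441/2v - 18 ≠ 0; add h_4 = -4v^3 + 127/2v^2 + 441/2v - 18 to the basis.

The other S-polynomials (S(f_2,h_3), S(f_1,h_4), S(f_2,h_4), S(h_3,h_4)) all reduce to 0 modulo the current basis, so we have a Gröbner basis.
Inter-reduce: drop elements whose leading term is divisible by another's, tail-reduce, and make monic.
Reduced Gröbner basis: {u + 4v^2 - 63v - 228, v^3 - 127/8v^2 - 441/8v + 9/2}.

A lex Gröbner basis eliminates variables successively. Here v^3 - 127/8v^2 - 441/8v + 9/2 depends only on v, with roots {-3, 151/16 - sqrt(22417)/16, sqrt(22417)/16 + 151/16}; lifting each root through the earlier basis elements recovers the full solutions.
  v = -3: the earlier basis element becomes u - 3 = 0, giving u = 3 — point (3, -3).
  v = 151/16 - sqrt(22417)/16: the earlier basis element becomes u - 25*sqrt(22417)/32 - 3713/32 = 0, giving u = 3713/32 + 25*sqrt(22417)/32 — point (3713/32 + 25*sqrt(22417)/32, 151/16 - sqrt(22417)/16).
  v = sqrt(22417)/16 + 151/16: the earlier basis element becomes u - 3713/32 + 25*sqrt(22417)/32 = 0, giving u = 3713/32 - 25*sqrt(22417)/32 — point (3713/32 - 25*sqrt(22417)/32, sqrt(22417)/16 + 151/16).

{(3, -3), (3713/32 + 25*sqrt(22417)/32, 151/16 - sqrt(22417)/16), (3713/32 - 25*sqrt(22417)/32, sqrt(22417)/16 + 151/16)}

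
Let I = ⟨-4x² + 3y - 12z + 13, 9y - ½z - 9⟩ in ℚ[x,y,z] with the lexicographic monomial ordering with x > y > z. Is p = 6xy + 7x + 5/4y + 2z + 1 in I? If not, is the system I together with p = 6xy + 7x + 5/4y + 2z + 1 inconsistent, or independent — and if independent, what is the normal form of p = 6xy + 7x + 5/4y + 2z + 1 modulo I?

6xy + 7x + 5/4y + 2z + 1 is independent of I; its normal form modulo I is ⅓xz + 13x + 149/72z + 9/4.

First compute the reduced Gröbner basis of I by Buchberger's algorithm.
f_1 = -4x² + 3y - 12z + 13, LT = x².
f_2 = 9y - ½z - 9, LT = y.

The S-polynomials (S(f_1,f_2)) all reduce to 0 modulo the current basis, so we have a Gröbner basis.
Inter-reduce: drop elements whose leading term is divisible by another's, tail-reduce, and make monic.
Reduced Gröbner basis: {x² + 71/24z - 4, y - 1/18z - 1}.
Label its elements g_1 = x² + 71/24z - 4, g_2 = y - 1/18z - 1.

Reduce p = 6xy + 7x + 5/4y + 2z + 1 modulo G:
  leading term xy: subtract (6x)·g_2 from 6xy + 7x + 5/4y + 2z + 1 → ⅓xz + 13x + 5/4y + 2z + 1
  leading term xz: no divisor's leading term divides it; move ⅓xz to the remainder.
  leading term x: no divisor's leading term divides it; move 13x to the remainder.
  leading term y: subtract (5/4)·g_2 from 5/4y + 2z + 1 → 149/72z + 9/4
  leading term z: no divisor's leading term divides it; move 149/72z to the remainder.
  leading term 1: no divisor's leading term divides it; move 9/4 to the remainder.
  normal form = ⅓xz + 13x + 149/72z + 9/4.
The normal form is nonzero, so p ∉ I. Since p minus its normal form lies in I, I + (p) = I + (r) where r = ⅓xz + 13x + 149/72z + 9/4; decide whether this ideal is the whole ring.
Run Buchberger on G together with r (pairs among the g_i already reduce to 0 since G is a Gröbner basis):
g_1 = x² + 71/24z - 4, LT = x².
g_2 = y - 1/18z - 1, LT = y.
r = ⅓xz + 13x + 149/72z + 9/4, LT = xz.

S(g_1,r): lcm = x²z. S = -39x² - 149/24xz - 27/4x + 71/24z² - 4z.
  leading term x²: subtract (-39)·g_1 from -39x² - 149/24xz - 27/4x + 71/24z² - 4z → -149/24xz - 27/4x + 71/24z² + 891/8z - 156
  leading term xz: subtract (-149/8)·r from -149/24xz - 27/4x + 71/24z² + 891/8z - 156 → 1883/8x + 71/24z² + 86353/576z - 3651/32
  leading term x: no divisor's leading term divides it; move 1883/8x to the remainder.
  leading term z²: no divisor's leading term divides it; move 71/24z² to the remainder.
  leading term z: no divisor's leading term divides it; move 86353/576z to the remainder.
  leading term 1: no divisor's leading term divides it; move -3651/32 to the remainder.
  remainder 1883/8x + 71/24z² + 86353/576z - 3651/32 ≠ 0; add m_4 = 1883/8x + 71/24z² + 86353/576z - 3651/32 to the basis.

S(r,m_4): lcm = xz. S = 39x - 71/5649z³ - 86353/135576z² + 302473/45192z + 27/4.
  leading term x: subtract (312/1883)·m_4 from 39x - 71/5649z³ - 86353/135576z² + 302473/45192z + 27/4 → -71/5649z³ - 152809/135576z² - 68343/3766z + 96615/3766
  leading term z³: no divisor's leading term divides it; move -71/5649z³ to the remainder.
  leading term z²: no divisor's leading term divides it; move -152809/135576z² to the remainder.
  leading term z: no divisor's leading term divides it; move -68343/3766z to the remainder.
  leading term 1: no divisor's leading term divides it; move 96615/3766 to the remainder.
  remainder -71/5649z³ - 152809/135576z² - 68343/3766z + 96615/3766 ≠ 0; add m_5 = -71/5649z³ - 152809/135576z² - 68343/3766z + 96615/3766 to the basis.

The other S-polynomials (S(g_1,g_2), S(g_2,r), S(g_1,m_4), S(g_2,m_4), S(g_1,m_5), S(g_2,m_5), S(r,m_5), S(m_4,m_5)) all reduce to 0 modulo the current basis, so we have a Gröbner basis.
Inter-reduce: drop elements whose leading term is divisible by another's, tail-reduce, and make monic.
Reduced Gröbner basis: {x + 71/5649z² + 86353/135576z - 3651/7532, y - 1/18z - 1, z³ + 152809/1704z² + 205029/142z - 289845/142}.
The reduced Gröbner basis of I + (p) is {x + 71/5649z² + 86353/135576z - 3651/7532, y - 1/18z - 1, z³ + 152809/1704z² + 205029/142z - 289845/142} ≠ {1}, a proper ideal, so the enlarged system stays consistent: p is independent of I, with normal form ⅓xz + 13x + 149/72z + 9/4.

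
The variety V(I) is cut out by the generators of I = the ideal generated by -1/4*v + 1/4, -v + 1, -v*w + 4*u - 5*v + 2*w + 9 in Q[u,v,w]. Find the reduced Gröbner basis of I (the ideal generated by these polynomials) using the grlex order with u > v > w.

f_1 = -1/4*v + 1/4, LT = v.
f_2 = -v + 1, LT = v.
f_3 = -v*w + 4*u - 5*v + 2*w + 9, LT = v*w.

S(f_1,f_2): lcm = v. S = 0.
  remainder 0.

S(f_1,f_3): lcm = v*w. S = 4*u - 5*v + w + 9.
  leading term u: no divisor's leading term divides it; move 4*u to the remainder.
  leading term v: subtract (20)·f_1 from -5*v + w + 9 → w + 4
  leading term w: no divisor's leading term divides it; move w to the remainder.
  leading term 1: no divisor's leading term divides it; move 4 to the remainder.
  remainder 4*u + w + 4 ≠ 0; add g_4 = 4*u + w + 4 to the basis.

S(f_2,f_3): lcm = v*w. S = 4*u - 5*v + w + 9.
  leading term u: subtract (1)·g_4 from 4*u - 5*v + w + 9 → -5*v + 5
  leading term v: subtract (20)·f_1 from -5*v + 5 → 0
  remainder 0.

S(f_1,g_4): leading monomials are coprime, so the S-polynomial reduces to 0 (Buchberger's first criterion).
S(f_2,g_4): leading monomials are coprime, so the S-polynomial reduces to 0 (Buchberger's first criterion).
S(f_3,g_4): leading monomials are coprime, so the S-polynomial reduces to 0 (Buchberger's first criterion).
Every S-polynomial of the final basis reduces to 0, so we have a Gröbner basis.
Inter-reduce: drop elements whose leading term is divisible by another's, tail-reduce, and make monic.

G = {u + 1/4*w + 1, v - 1}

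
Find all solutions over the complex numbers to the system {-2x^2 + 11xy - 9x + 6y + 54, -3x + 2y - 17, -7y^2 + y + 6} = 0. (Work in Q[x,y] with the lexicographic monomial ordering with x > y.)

Compute a lex Gröbner basis by Buchberger's algorithm.
f_1 = -2x^2 + 11xy - 9x + 6y + 54, LT = x^2.
f_2 = -3x + 2y - 17, LT = x.
f_3 = -7y^2 + y + 6, LT = y^2.

S(f_1,f_2): lcm = x^2. S = -29/6xy - 7/6x - 3y - 27.
  leading term xy: subtract (29/18y)·f_2 from -29/6xy - 7/6x - 3y - 27 → -7/6x - 29/9y^2 + 439/18y - 27
  leading term x: subtract (7/18)·f_2 from -7/6x - 29/9y^2 + 439/18y - 27 → -29/9y^2 + 425/18y - 367/18
  leading term y^2: subtract (29/63)·f_3 from -29/9y^2 + 425/18y - 367/18 → 2917/126y - 2917/126
  leading term y: no divisor's leading term divides it; move 2917/126y to the remainder.
  leading term 1: no divisor's leading term divides it; move -2917/126 to the remainder.
  remainder 2917/126y - 2917/126 ≠ 0; add h_4 = 2917/126y - 2917/126 to the basis.

The other S-polynomials (S(f_1,f_3), S(f_2,f_3), S(f_1,h_4), S(f_2,h_4), S(f_3,h_4)) all reduce to 0 modulo the current basis, so we have a Gröbner basis.
Inter-reduce: drop elements whose leading term is divisible by another's, tail-reduce, and make monic.
Reduced Gröbner basis: {x + 5, y - 1}.

Elimination: the polynomial y - 1 lies in the elimination ideal for y, so y ∈ {1}. For each such y, the remaining basis elements (now univariate) give the rest of the solution.
  y = 1: the earlier basis element becomes x + 5 = 0, giving x = -5 — point (-5, 1).

{(-5, 1)}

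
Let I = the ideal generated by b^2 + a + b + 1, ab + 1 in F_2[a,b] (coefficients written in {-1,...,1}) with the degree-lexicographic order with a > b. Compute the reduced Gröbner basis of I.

f_1 = b^2 + a + b + 1, LT = b^2.
f_2 = ab + 1, LT = ab.

S(f_1,f_2): lcm = ab^2. S = a^2 + ab + a + b.
  leading term a^2: no divisor's leading term divides it; move a^2 to the remainder.
  leading term ab: subtract (1)·f_2 from ab + a + b → a + b + 1
  leading term a: no divisor's leading term divides it; move a to the remainder.
  leading term b: no divisor's leading term divides it; move b to the remainder.
  leading term 1: no divisor's leading term divides it; move 1 to the remainder.
  remainder a^2 + a + b + 1 ≠ 0; add g_3 = a^2 + a + b + 1 to the basis.

S(f_1,g_3): leading monomials are coprime, so the S-polynomial reduces to 0 (Buchberger's first criterion).
S(f_2,g_3): lcm = a^2b. S = ab + b^2 + a + b.
  leading term ab: subtract (1)·f_2 from ab + b^2 + a + b → b^2 + a + b + 1
  leading term b^2: subtract (1)·f_1 from b^2 + a + b + 1 → 0
  remainder 0.

Every S-polynomial of the final basis reduces to 0, so we have a Gröbner basis.

G = {a^2 + a + b + 1, ab + 1, b^2 + a + b + 1}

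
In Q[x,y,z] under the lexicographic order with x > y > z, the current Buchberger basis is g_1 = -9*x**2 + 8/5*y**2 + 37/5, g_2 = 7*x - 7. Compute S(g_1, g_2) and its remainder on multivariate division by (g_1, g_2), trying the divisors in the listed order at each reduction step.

lcm(LM(g_1), LM(g_2)) = x**2.
S = (lcm/LT(g_1))·g_1 − (lcm/LT(g_2))·g_2 = x - 8/45*y**2 - 37/45.
Reduce S modulo (g_1, g_2) in that order:
  leading term x: subtract (1/7)·g_2 from x - 8/45*y**2 - 37/45 → -8/45*y**2 + 8/45
  leading term y**2: no divisor's leading term divides it; move -8/45*y**2 to the remainder.
  leading term 1: no divisor's leading term divides it; move 8/45 to the remainder.
The remainder -8/45*y**2 + 8/45 is nonzero, so it would be added as the next basis element.

S(g_1, g_2) = x - 8/45*y**2 - 37/45; remainder on division = -8/45*y**2 + 8/45.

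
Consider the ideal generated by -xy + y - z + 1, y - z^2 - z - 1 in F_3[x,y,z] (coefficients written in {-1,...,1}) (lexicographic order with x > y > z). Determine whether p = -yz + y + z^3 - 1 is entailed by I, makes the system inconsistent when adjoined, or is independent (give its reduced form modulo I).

First compute the reduced Gröbner basis of I by Buchberger's algorithm.
f_1 = -xy + y - z + 1, LT = xy.
f_2 = y - z^2 - z - 1, LT = y.

S(f_1,f_2): lcm = xy. S = xz^2 + xz + x - y + z - 1.
  leading term xz^2: no divisor's leading term divides it; move xz^2 to the remainder.
  leading term xz: no divisor's leading term divides it; move xz to the remainder.
  leading term x: no divisor's leading term divides it; move x to the remainder.
  leading term y: subtract (-1)·f_2 from -y + z - 1 → -z^2 + 1
  leading term z^2: no divisor's leading term divides it; move -z^2 to the remainder.
  leading term 1: no divisor's leading term divides it; move 1 to the remainder.
  remainder xz^2 + xz + x - z^2 + 1 ≠ 0; add h_3 = xz^2 + xz + x - z^2 + 1 to the basis.

The other S-polynomials (S(f_1,h_3), S(f_2,h_3)) all reduce to 0 modulo the current basis, so we have a Gröbner basis.
Inter-reduce: drop elements whose leading term is divisible by another's, tail-reduce, and make monic.
Reduced Gröbner basis: {xz^2 + xz + x - z^2 + 1, y - z^2 - z - 1}.
Label its elements g_1 = xz^2 + xz + x - z^2 + 1, g_2 = y - z^2 - z - 1.

Reduce p = -yz + y + z^3 - 1 modulo G:
  leading term yz: subtract (-z)·g_2 from -yz + y + z^3 - 1 → y - z^2 - z - 1
  leading term y: subtract (1)·g_2 from y - z^2 - z - 1 → 0
  normal form = 0.
Since the normal form is 0, p ∈ I.

-yz + y + z^3 - 1 lies in I (it reduces to 0).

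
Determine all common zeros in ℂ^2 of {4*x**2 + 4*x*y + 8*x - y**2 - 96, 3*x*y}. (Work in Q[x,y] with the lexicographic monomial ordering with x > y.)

{(-6, 0), (4, 0), (0, -4*sqrt(6)*I), (0, 4*sqrt(6)*I)}

Compute a lex Gröbner basis by Buchberger's algorithm.
f_1 = 4*x**2 + 4*x*y + 8*x - y**2 - 96, LT = x**2.
f_2 = 3*x*y, LT = x*y.

S(f_1,f_2): lcm = x**2*y. S = x*y**2 + 2*x*y - 1/4*y**3 - 24*y.
  reduce S modulo (f_1, f_2):
  remainder -1/4*y**3 - 24*y ≠ 0; add h_3 = -1/4*y**3 - 24*y to the basis.

The other S-polynomials (S(f_1,h_3), S(f_2,h_3)) all reduce to 0 modulo the current basis, so we have a Gröbner basis.
Inter-reduce: drop elements whose leading term is divisible by another's, tail-reduce, and make monic.
Reduced Gröbner basis: {x**2 + 2*x - 1/4*y**2 - 24, x*y, y**3 + 96*y}.

Since the basis is lex-ordered, y**3 + 96*y is univariate in y. Its roots are {0, -4*sqrt(6)*I, 4*sqrt(6)*I}. Back-substituting each root into the other basis elements fixes the other coordinates.
  y = 0: the earlier basis element becomes x**2 + 2*x - 24 = 0, giving x = -6, 4 — points (-6, 0), (4, 0).
  y = -4*sqrt(6)*I: the earlier basis elements become x**2 + 2*x = 0; -4*sqrt(6)*I*x = 0, giving x = 0 — point (0, -4*sqrt(6)*I).
  y = 4*sqrt(6)*I: the earlier basis elements become x**2 + 2*x = 0; 4*sqrt(6)*I*x = 0, giving x = 0 — point (0, 4*sqrt(6)*I).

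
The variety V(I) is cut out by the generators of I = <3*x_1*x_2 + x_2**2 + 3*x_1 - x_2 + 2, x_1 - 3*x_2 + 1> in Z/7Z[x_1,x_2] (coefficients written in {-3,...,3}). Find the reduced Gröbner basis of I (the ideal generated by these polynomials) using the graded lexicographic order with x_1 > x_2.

G = {x_2**2 - 3*x_2 + 2, x_1 - 3*x_2 + 1}

f_1 = 3*x_1*x_2 + x_2**2 + 3*x_1 - x_2 + 2, LT = x_1*x_2.
f_2 = x_1 - 3*x_2 + 1, LT = x_1.

S(f_1,f_2): lcm = x_1*x_2. S = x_2**2 + x_1 + x_2 + 3.
  leading term x_2**2: no divisor's leading term divides it; move x_2**2 to the remainder.
  leading term x_1: subtract (1)·f_2 from x_1 + x_2 + 3 → -3*x_2 + 2
  leading term x_2: no divisor's leading term divides it; move -3*x_2 to the remainder.
  leading term 1: no divisor's leading term divides it; move 2 to the remainder.
  remainder x_2**2 - 3*x_2 + 2 ≠ 0; add g_3 = x_2**2 - 3*x_2 + 2 to the basis.

The other S-polynomials (S(f_1,g_3), S(f_2,g_3)) all reduce to 0 modulo the current basis, so we have a Gröbner basis.
Inter-reduce: drop elements whose leading term is divisible by another's, tail-reduce, and make monic.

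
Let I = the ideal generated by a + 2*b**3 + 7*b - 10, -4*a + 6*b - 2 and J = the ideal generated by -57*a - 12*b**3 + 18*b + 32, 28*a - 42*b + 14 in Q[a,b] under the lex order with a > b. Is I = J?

No, the ideals differ.

For a fixed monomial order, each ideal has a unique reduced Gröbner basis; comparing bases decides equality.
Buchberger on the first generating set:
f_1 = a + 2*b**3 + 7*b - 10, LT = a.
f_2 = -4*a + 6*b - 2, LT = a.

S(f_1,f_2): lcm = a. S = 2*b**3 + 17/2*b - 21/2.
  reduce S modulo (f_1, f_2):
  remainder 2*b**3 + 17/2*b - 21/2 ≠ 0; add g_3 = 2*b**3 + 17/2*b - 21/2 to the basis.

The other S-polynomials (S(f_1,g_3), S(f_2,g_3)) all reduce to 0 modulo the current basis, so we have a Gröbner basis.
Inter-reduce: drop elements whose leading term is divisible by another's, tail-reduce, and make monic.
Reduced Gröbner basis: {a - 3/2*b + 1/2, b**3 + 17/4*b - 21/4}.

Buchberger on the second generating set:
h_1 = -57*a - 12*b**3 + 18*b + 32, LT = a.
h_2 = 28*a - 42*b + 14, LT = a.

S(h_1,h_2): lcm = a. S = 4/19*b**3 + 45/38*b - 121/114.
  reduce S modulo (h_1, h_2):
  remainder 4/19*b**3 + 45/38*b - 121/114 ≠ 0; add k_3 = 4/19*b**3 + 45/38*b - 121/114 to the basis.

The other S-polynomials (S(h_1,k_3), S(h_2,k_3)) all reduce to 0 modulo the current basis, so we have a Gröbner basis.
Inter-reduce: drop elements whose leading term is divisible by another's, tail-reduce, and make monic.
Reduced Gröbner basis: {a - 3/2*b + 1/2, b**3 + 45/8*b - 121/24}.

The bases are distinct; the ideals are different.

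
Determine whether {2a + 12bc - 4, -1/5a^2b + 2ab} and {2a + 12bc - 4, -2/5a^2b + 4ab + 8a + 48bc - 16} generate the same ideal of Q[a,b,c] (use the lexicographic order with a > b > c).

Yes, the ideals are equal.

Equality of ideals is decidable: compute both reduced Gröbner bases (unique for the ordering) and check whether they agree.
Buchberger on the first generating set:
f_1 = 2a + 12bc - 4, LT = a.
f_2 = -1/5a^2b + 2ab, LT = a^2b.

S(f_1,f_2): lcm = a^2b. S = 6ab^2c + 8ab.
  reduce S modulo (f_1, f_2):
  remainder -36b^3c^2 - 36b^2c + 16b ≠ 0; add g_3 = -36b^3c^2 - 36b^2c + 16b to the basis.

The other S-polynomials (S(f_1,g_3), S(f_2,g_3)) all reduce to 0 modulo the current basis, so we have a Gröbner basis.
Inter-reduce: drop elements whose leading term is divisible by another's, tail-reduce, and make monic.
Reduced Gröbner basis: {a + 6bc - 2, b^3c^2 + b^2c - 4/9b}.

Buchberger on the second generating set:
h_1 = 2a + 12bc - 4, LT = a.
h_2 = -2/5a^2b + 4ab + 8a + 48bc - 16, LT = a^2b.

S(h_1,h_2): lcm = a^2b. S = 6ab^2c + 8ab + 20a + 120bc - 40.
  reduce S modulo (h_1, h_2):
  remainder -36b^3c^2 - 36b^2c + 16b ≠ 0; add k_3 = -36b^3c^2 - 36b^2c + 16b to the basis.

The other S-polynomials (S(h_1,k_3), S(h_2,k_3)) all reduce to 0 modulo the current basis, so we have a Gröbner basis.
Inter-reduce: drop elements whose leading term is divisible by another's, tail-reduce, and make monic.
Reduced Gröbner basis: {a + 6bc - 2, b^3c^2 + b^2c - 4/9b}.

The two bases agree; hence the ideals are identical.
The same test decides containment: I ⊆ J iff every generator of I reduces to 0 modulo a Gröbner basis of J.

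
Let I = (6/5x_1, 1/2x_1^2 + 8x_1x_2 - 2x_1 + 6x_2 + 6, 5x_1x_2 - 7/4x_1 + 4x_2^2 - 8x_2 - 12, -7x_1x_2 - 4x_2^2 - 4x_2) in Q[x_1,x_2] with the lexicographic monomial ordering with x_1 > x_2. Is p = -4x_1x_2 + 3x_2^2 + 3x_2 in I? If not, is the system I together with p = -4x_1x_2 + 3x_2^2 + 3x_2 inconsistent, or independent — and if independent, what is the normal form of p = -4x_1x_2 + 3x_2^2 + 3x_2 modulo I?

First compute the reduced Gröbner basis of I by Buchberger's algorithm.
f_1 = 6/5x_1, LT = x_1.
f_2 = 1/2x_1^2 + 8x_1x_2 - 2x_1 + 6x_2 + 6, LT = x_1^2.
f_3 = 5x_1x_2 - 7/4x_1 + 4x_2^2 - 8x_2 - 12, LT = x_1x_2.
f_4 = -7x_1x_2 - 4x_2^2 - 4x_2, LT = x_1x_2.

S(f_1,f_2): lcm = x_1^2. S = -16x_1x_2 + 4x_1 - 12x_2 - 12.
  leading term x_1x_2: subtract (-40/3x_2)·f_1 from -16x_1x_2 + 4x_1 - 12x_2 - 12 → 4x_1 - 12x_2 - 12
  leading term x_1: subtract (10/3)·f_1 from 4x_1 - 12x_2 - 12 → -12x_2 - 12
  leading term x_2: no divisor's leading term divides it; move -12x_2 to the remainder.
  leading term 1: no divisor's leading term divides it; move -12 to the remainder.
  remainder -12x_2 - 12 ≠ 0; add h_5 = -12x_2 - 12 to the basis.

The other S-polynomials (S(f_1,f_3), S(f_1,f_4), S(f_2,f_3), S(f_2,f_4), S(f_3,f_4), S(f_1,h_5), S(f_2,h_5), S(f_3,h_5), S(f_4,h_5)) all reduce to 0 modulo the current basis, so we have a Gröbner basis.
Inter-reduce: drop elements whose leading term is divisible by another's, tail-reduce, and make monic.
Reduced Gröbner basis: {x_1, x_2 + 1}.
Label its elements g_1 = x_1, g_2 = x_2 + 1.

Reduce p = -4x_1x_2 + 3x_2^2 + 3x_2 modulo G:
  leading term x_1x_2: subtract (-4x_2)·g_1 from -4x_1x_2 + 3x_2^2 + 3x_2 → 3x_2^2 + 3x_2
  leading term x_2^2: subtract (3x_2)·g_2 from 3x_2^2 + 3x_2 → 0
  normal form = 0.
Since the normal form is 0, p ∈ I.

-4x_1x_2 + 3x_2^2 + 3x_2 lies in I (it reduces to 0).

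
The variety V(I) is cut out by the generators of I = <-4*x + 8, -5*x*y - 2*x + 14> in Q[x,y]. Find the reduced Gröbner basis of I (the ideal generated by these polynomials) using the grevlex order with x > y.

G = {x - 2, y - 1}

f_1 = -4*x + 8, LT = x.
f_2 = -5*x*y - 2*x + 14, LT = x*y.

S(f_1,f_2): lcm = x*y. S = -2/5*x - 2*y + 14/5.
  leading term x: subtract (1/10)·f_1 from -2/5*x - 2*y + 14/5 → -2*y + 2
  leading term y: no divisor's leading term divides it; move -2*y to the remainder.
  leading term 1: no divisor's leading term divides it; move 2 to the remainder.
  remainder -2*y + 2 ≠ 0; add g_3 = -2*y + 2 to the basis.

S(f_1,g_3): leading monomials are coprime, so the S-polynomial reduces to 0 (Buchberger's first criterion).
S(f_2,g_3): lcm = x*y. S = 7/5*x - 14/5.
  leading term x: subtract (-7/20)·f_1 from 7/5*x - 14/5 → 0
  remainder 0.

Every S-polynomial of the final basis reduces to 0, so we have a Gröbner basis.
Inter-reduce: drop elements whose leading term is divisible by another's, tail-reduce, and make monic.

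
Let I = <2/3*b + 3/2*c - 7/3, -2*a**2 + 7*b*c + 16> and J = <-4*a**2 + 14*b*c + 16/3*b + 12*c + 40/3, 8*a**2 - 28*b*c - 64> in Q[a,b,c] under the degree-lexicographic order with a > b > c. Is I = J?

Two ideals are equal iff their reduced Gröbner bases coincide (the reduced basis is unique for a fixed ordering).
Buchberger on the first generating set:
f_1 = 2/3*b + 3/2*c - 7/3, LT = b.
f_2 = -2*a**2 + 7*b*c + 16, LT = a**2.

The S-polynomials (S(f_1,f_2)) all reduce to 0 modulo the current basis, so we have a Gröbner basis.
Inter-reduce: drop elements whose leading term is divisible by another's, tail-reduce, and make monic.
Reduced Gröbner basis: {a**2 + 63/8*c**2 - 49/4*c - 8, b + 9/4*c - 7/2}.

Buchberger on the second generating set:
h_1 = -4*a**2 + 14*b*c + 16/3*b + 12*c + 40/3, LT = a**2.
h_2 = 8*a**2 - 28*b*c - 64, LT = a**2.

S(h_1,h_2): lcm = a**2. S = -4/3*b - 3*c + 14/3.
  leading term b: no divisor's leading term divides it; move -4/3*b to the remainder.
  leading term c: no divisor's leading term divides it; move -3*c to the remainder.
  leading term 1: no divisor's leading term divides it; move 14/3 to the remainder.
  remainder -4/3*b - 3*c + 14/3 ≠ 0; add k_3 = -4/3*b - 3*c + 14/3 to the basis.

The other S-polynomials (S(h_1,k_3), S(h_2,k_3)) all reduce to 0 modulo the current basis, so we have a Gröbner basis.
Inter-reduce: drop elements whose leading term is divisible by another's, tail-reduce, and make monic.
Reduced Gröbner basis: {a**2 + 63/8*c**2 - 49/4*c - 8, b + 9/4*c - 7/2}.

The two bases agree; hence the ideals are identical.

Yes, the ideals are equal.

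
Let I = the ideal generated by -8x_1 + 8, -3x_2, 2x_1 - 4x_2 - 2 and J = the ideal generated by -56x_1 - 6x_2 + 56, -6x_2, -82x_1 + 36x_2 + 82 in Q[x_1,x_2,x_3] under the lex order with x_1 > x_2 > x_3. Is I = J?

Equality of ideals is decidable: compute both reduced Gröbner bases (unique for the ordering) and check whether they agree.
Buchberger on the first generating set:
f_1 = -8x_1 + 8, LT = x_1.
f_2 = -3x_2, LT = x_2.
f_3 = 2x_1 - 4x_2 - 2, LT = x_1.

The S-polynomials (S(f_1,f_2), S(f_1,f_3), S(f_2,f_3)) all reduce to 0 modulo the current basis, so we have a Gröbner basis.
Inter-reduce: drop elements whose leading term is divisible by another's, tail-reduce, and make monic.
Reduced Gröbner basis: {x_1 - 1, x_2}.

Buchberger on the second generating set:
h_1 = -56x_1 - 6x_2 + 56, LT = x_1.
h_2 = -6x_2, LT = x_2.
h_3 = -82x_1 + 36x_2 + 82, LT = x_1.

The S-polynomials (S(h_1,h_2), S(h_1,h_3), S(h_2,h_3)) all reduce to 0 modulo the current basis, so we have a Gröbner basis.
Inter-reduce: drop elements whose leading term is divisible by another's, tail-reduce, and make monic.
Reduced Gröbner basis: {x_1 - 1, x_2}.

The two bases agree; hence the ideals are identical.

Yes, the ideals are equal.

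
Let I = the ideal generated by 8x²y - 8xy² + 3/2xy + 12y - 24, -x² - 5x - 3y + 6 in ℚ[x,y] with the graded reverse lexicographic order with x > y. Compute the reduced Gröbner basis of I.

G = {xy² + 77/16xy + 3y² - 15/2y + 3, y³ + 117/16xy + 13/16y² - x - 37/8y - 2, x² + 5x + 3y - 6}

f_1 = 8x²y - 8xy² + 3/2xy + 12y - 24, LT = x²y.
f_2 = -x² - 5x - 3y + 6, LT = x².

S(f_1,f_2): lcm = x²y. S = -xy² - 77/16xy - 3y² + 15/2y - 3.
  reduce S modulo (f_1, f_2):
  remainder -xy² - 77/16xy - 3y² + 15/2y - 3 ≠ 0; add g_3 = -xy² - 77/16xy - 3y² + 15/2y - 3 to the basis.

S(f_1,g_3): lcm = x²y². S = -xy³ - 77/16x²y - 45/16xy² + 15/2xy + 3/2y² - 3x - 3y.
  reduce S modulo (f_1, f_2, g_3):
  remainder 3y³ + 351/16xy + 39/16y² - 3x - 111/8y - 6 ≠ 0; add g_4 = 3y³ + 351/16xy + 39/16y² - 3x - 111/8y - 6 to the basis.

The other S-polynomials (S(f_2,g_3), S(f_1,g_4), S(f_2,g_4), S(g_3,g_4)) all reduce to 0 modulo the current basis, so we have a Gröbner basis.
Inter-reduce: drop elements whose leading term is divisible by another's, tail-reduce, and make monic.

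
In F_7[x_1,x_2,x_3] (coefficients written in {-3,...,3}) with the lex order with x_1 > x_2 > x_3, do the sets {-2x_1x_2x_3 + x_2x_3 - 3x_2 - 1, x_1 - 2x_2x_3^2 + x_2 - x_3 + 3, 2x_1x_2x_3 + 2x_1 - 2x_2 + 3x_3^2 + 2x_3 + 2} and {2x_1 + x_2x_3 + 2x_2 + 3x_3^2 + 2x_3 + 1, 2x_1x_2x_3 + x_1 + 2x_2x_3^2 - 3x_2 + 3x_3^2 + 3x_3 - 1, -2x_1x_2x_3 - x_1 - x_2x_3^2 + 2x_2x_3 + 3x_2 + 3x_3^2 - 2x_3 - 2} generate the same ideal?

Since reduced Gröbner bases are canonical representatives of ideals under a given ordering, it suffices to compute and compare them.
Buchberger on the first generating set:
f_1 = -2x_1x_2x_3 + x_2x_3 - 3x_2 - 1, LT = x_1x_2x_3.
f_2 = x_1 - 2x_2x_3^2 + x_2 - x_3 + 3, LT = x_1.
f_3 = 2x_1x_2x_3 + 2x_1 - 2x_2 + 3x_3^2 + 2x_3 + 2, LT = x_1x_2x_3.

S(f_1,f_2): lcm = x_1x_2x_3. S = 2x_2^2x_3^3 - x_2^2x_3 + x_2x_3^2 - 2x_2 - 3.
  reduce S modulo (f_1, f_2, f_3):
  remainder 2x_2^2x_3^3 - x_2^2x_3 + x_2x_3^2 - 2x_2 - 3 ≠ 0; add g_4 = 2x_2^2x_3^3 - x_2^2x_3 + x_2x_3^2 - 2x_2 - 3 to the basis.

S(f_1,f_3): lcm = x_1x_2x_3. S = -x_1 + 3x_2x_3 - x_2 + 2x_3^2 - x_3 + 3.
  reduce S modulo (f_1, f_2, f_3, g_4):
  remainder -2x_2x_3^2 + 3x_2x_3 + 2x_3^2 - 2x_3 - 1 ≠ 0; add g_5 = -2x_2x_3^2 + 3x_2x_3 + 2x_3^2 - 2x_3 - 1 to the basis.

S(f_3,g_4): lcm = x_1x_2^2x_3^3. S = -3x_1x_2^2x_3 - 3x_1x_2x_3^2 + x_1x_2 - 2x_1 - x_2^2x_3^2 - 2x_2x_3^4 + x_2x_3^3 + x_2x_3^2.
  reduce S modulo (f_1, f_2, f_3, g_4, g_5):
  remainder -2x_3^4 - 3 ≠ 0; add g_6 = -2x_3^4 - 3 to the basis.

S(g_4,g_5): lcm = x_2^2x_3^3. S = -2x_2^2x_3^2 + 3x_2^2x_3 + x_2x_3^3 + 3x_2x_3^2 + 3x_2x_3 - x_2 + 2.
  reduce S modulo (f_1, f_2, f_3, g_4, g_5, g_6):
  remainder x_3^3 - 2x_3^2 - 3x_3 - 1 ≠ 0; add g_7 = x_3^3 - 2x_3^2 - 3x_3 - 1 to the basis.

S(f_1,g_6): lcm = x_1x_2x_3^4. S = 2x_1x_2 + 3x_2x_3^4 - 2x_2x_3^3 - 3x_3^3.
  reduce S modulo (f_1, f_2, f_3, g_4, g_5, g_6, g_7):
  remainder -x_2^2x_3 - 2x_2^2 - x_2 + 2x_3^2 - 2x_3 + 3 ≠ 0; add g_8 = -x_2^2x_3 - 2x_2^2 - x_2 + 2x_3^2 - 2x_3 + 3 to the basis.

S(g_4,g_6): lcm = x_2^2x_3^4. S = 3x_2^2x_3^2 + 2x_2^2 - 3x_2x_3^3 - x_2x_3 + 2x_3.
  reduce S modulo (f_1, f_2, f_3, g_4, g_5, g_6, g_7, g_8):
  remainder -x_2x_3 + x_2 + x_3^2 + x_3 - 1 ≠ 0; add g_9 = -x_2x_3 + x_2 + x_3^2 + x_3 - 1 to the basis.

S(g_5,g_6): lcm = x_2x_3^4. S = 2x_2x_3^3 + 2x_2 - x_3^4 + x_3^3 - 3x_3^2.
  reduce S modulo (f_1, f_2, f_3, g_4, g_5, g_6, g_7, g_8, g_9):
  remainder 3x_2 - 2x_3^2 - x_3 + 2 ≠ 0; add g_10 = 3x_2 - 2x_3^2 - x_3 + 2 to the basis.

The other S-polynomials (S(f_2,f_3), S(f_1,g_4), S(f_2,g_4), S(f_1,g_5), S(f_2,g_5), S(f_3,g_5), S(f_2,g_6), S(f_3,g_6), S(f_1,g_7), S(f_2,g_7), S(f_3,g_7), S(g_4,g_7), S(g_5,g_7), S(g_6,g_7), S(f_1,g_8), S(f_2,g_8), S(f_3,g_8), S(g_4,g_8), S(g_5,g_8), S(g_6,g_8), S(g_7,g_8), S(f_1,g_9), S(f_2,g_9), S(f_3,g_9), S(g_4,g_9), S(g_5,g_9), S(g_6,g_9), S(g_7,g_9), S(g_8,g_9), S(f_1,g_10), S(f_2,g_10), S(f_3,g_10), S(g_4,g_10), S(g_5,g_10), S(g_6,g_10), S(g_7,g_10), S(g_8,g_10), S(g_9,g_10)) all reduce to 0 modulo the current basis, so we have a Gröbner basis.
Inter-reduce: drop elements whose leading term is divisible by another's, tail-reduce, and make monic.
Reduced Gröbner basis: {x_1 + 3x_3^2 + 2x_3 - 1, x_2 - 3x_3^2 + 2x_3 + 3, x_3^3 - 2x_3^2 - 3x_3 - 1}.

Buchberger on the second generating set:
h_1 = 2x_1 + x_2x_3 + 2x_2 + 3x_3^2 + 2x_3 + 1, LT = x_1.
h_2 = 2x_1x_2x_3 + x_1 + 2x_2x_3^2 - 3x_2 + 3x_3^2 + 3x_3 - 1, LT = x_1x_2x_3.
h_3 = -2x_1x_2x_3 - x_1 - x_2x_3^2 + 2x_2x_3 + 3x_2 + 3x_3^2 - 2x_3 - 2, LT = x_1x_2x_3.

S(h_1,h_2): lcm = x_1x_2x_3. S = 3x_1 - 3x_2^2x_3^2 + x_2^2x_3 - 2x_2x_3^3 - 3x_2x_3 - 2x_2 + 2x_3^2 + 2x_3 - 3.
  reduce S modulo (h_1, h_2, h_3):
  remainder -3x_2^2x_3^2 + x_2^2x_3 - 2x_2x_3^3 - x_2x_3 + 2x_2 + x_3^2 - x_3 - 1 ≠ 0; add k_4 = -3x_2^2x_3^2 + x_2^2x_3 - 2x_2x_3^3 - x_2x_3 + 2x_2 + x_3^2 - x_3 - 1 to the basis.

S(h_1,h_3): lcm = x_1x_2x_3. S = 3x_1 - 3x_2^2x_3^2 + x_2^2x_3 - 2x_2x_3^3 - 3x_2x_3^2 - 2x_2x_3 - 2x_2 - 2x_3^2 - x_3 - 1.
  reduce S modulo (h_1, h_2, h_3, k_4):
  remainder -3x_2x_3^2 + x_2x_3 + 3x_3^2 - 3x_3 + 2 ≠ 0; add k_5 = -3x_2x_3^2 + x_2x_3 + 3x_3^2 - 3x_3 + 2 to the basis.

S(h_3,k_4): lcm = x_1x_2^2x_3^2. S = -2x_1x_2^2x_3 - 3x_1x_2x_3^3 - x_1x_2x_3 + 3x_1x_2 - 2x_1x_3^2 + 2x_1x_3 + 2x_1 - 3x_2^2x_3^3 - x_2^2x_3^2 + 2x_2^2x_3 + 2x_2x_3^3 + x_2x_3^2 + x_2x_3.
  reduce S modulo (h_1, h_2, h_3, k_4, k_5):
  remainder -2x_3^4 - 3x_3^3 - x_3^2 + 2x_3 ≠ 0; add k_6 = -2x_3^4 - 3x_3^3 - x_3^2 + 2x_3 to the basis.

S(h_2,k_5): lcm = x_1x_2x_3^2. S = -2x_1x_2x_3 + x_1x_3^2 + 3x_1x_3 + 3x_1 + x_2x_3^3 + 2x_2x_3 - 2x_3^3 - 2x_3^2 + 3x_3.
  reduce S modulo (h_1, h_2, h_3, k_4, k_5, k_6):
  remainder -3x_3^3 - x_3^2 + 2x_3 + 3 ≠ 0; add k_7 = -3x_3^3 - x_3^2 + 2x_3 + 3 to the basis.

S(h_2,k_6): lcm = x_1x_2x_3^4. S = 2x_1x_2x_3^3 + 3x_1x_2x_3^2 + x_1x_2x_3 - 3x_1x_3^3 + x_2x_3^5 + 2x_2x_3^3 - 2x_3^5 - 2x_3^4 + 3x_3^3.
  reduce S modulo (h_1, h_2, h_3, k_4, k_5, k_6, k_7):
  remainder -x_2x_3 + 2x_2 - 2x_3^2 + 3x_3 + 2 ≠ 0; add k_8 = -x_2x_3 + 2x_2 - 2x_3^2 + 3x_3 + 2 to the basis.

S(k_4,k_6): lcm = x_2^2x_3^4. S = -3x_2^2x_3^3 + 3x_2^2x_3^2 + x_2^2x_3 + 3x_2x_3^5 - 2x_2x_3^3 - 3x_2x_3^2 + 2x_3^4 - 2x_3^3 - 2x_3^2.
  reduce S modulo (h_1, h_2, h_3, k_4, k_5, k_6, k_7, k_8):
  remainder x_2^2 - 2x_2 + 2x_3^2 - x_3 ≠ 0; add k_9 = x_2^2 - 2x_2 + 2x_3^2 - x_3 to the basis.

S(k_5,k_6): lcm = x_2x_3^4. S = -3x_2x_3^3 + 3x_2x_3^2 + x_2x_3 - x_3^4 + x_3^3 - 3x_3^2.
  reduce S modulo (h_1, h_2, h_3, k_4, k_5, k_6, k_7, k_8, k_9):
  remainder x_2 - 3x_3^2 + 2x_3 + 3 ≠ 0; add k_10 = x_2 - 3x_3^2 + 2x_3 + 3 to the basis.

The other S-polynomials (S(h_2,h_3), S(h_1,k_4), S(h_2,k_4), S(h_1,k_5), S(h_3,k_5), S(k_4,k_5), S(h_1,k_6), S(h_3,k_6), S(h_1,k_7), S(h_2,k_7), S(h_3,k_7), S(k_4,k_7), S(k_5,k_7), S(k_6,k_7), S(h_1,k_8), S(h_2,k_8), S(h_3,k_8), S(k_4,k_8), S(k_5,k_8), S(k_6,k_8), S(k_7,k_8), S(h_1,k_9), S(h_2,k_9), S(h_3,k_9), S(k_4,k_9), S(k_5,k_9), S(k_6,k_9), S(k_7,k_9), S(k_8,k_9), S(h_1,k_10), S(h_2,k_10), S(h_3,k_10), S(k_4,k_10), S(k_5,k_10), S(k_6,k_10), S(k_7,k_10), S(k_8,k_10), S(k_9,k_10)) all reduce to 0 modulo the current basis, so we have a Gröbner basis.
Inter-reduce: drop elements whose leading term is divisible by another's, tail-reduce, and make monic.
Reduced Gröbner basis: {x_1 + 3x_3^2 + 2x_3 - 1, x_2 - 3x_3^2 + 2x_3 + 3, x_3^3 - 2x_3^2 - 3x_3 - 1}.

The two bases agree; hence the ideals are identical.
The choice of monomial ordering does not affect the verdict — as long as both bases are computed under the same ordering, their equality decides ideal equality.

Yes, the ideals are equal.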